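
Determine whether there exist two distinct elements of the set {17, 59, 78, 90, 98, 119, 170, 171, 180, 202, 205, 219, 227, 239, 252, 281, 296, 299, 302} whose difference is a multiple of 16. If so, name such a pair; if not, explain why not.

59 mod 16 = 11 and 171 mod 16 = 11, so 171 − 59 = 112 = 7·16.

The pair (59, 171) works.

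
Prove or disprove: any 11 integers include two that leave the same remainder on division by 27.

No, the set {133, 134, 135, 136, 137, 138, 139, 140, 141, 142, 143} is a counterexample.

Consider the 11 integers 133, 134, …, 143. They lie in distinct residue classes modulo 27, since 11 ≤ 27.
Hence this collection has no pair with equal remainders mod 27, disproving the claim.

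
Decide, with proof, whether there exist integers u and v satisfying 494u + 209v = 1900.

Every value of 494u + 209v is a multiple of gcd(494, 209) = 19; since 19 ∣ 1900, solutions exist.
Dividing through by 19 reduces the equation to 26u + 11v = 100.
Euclidean algorithm: 26 = 2·11 + 4, 11 = 2·4 + 3, 4 = 1·3 + 1, 3 = 3·1 + 0.
Unwinding: 1 = 4 − 1·3 = 4 − (11 − 2·4) = −11 + 3·4 = −11 + 3·(26 − 2·11) = 3·26 − 7·11, i.e. 26·3 + 11·(-7) = 1.
Times 100: 26·300 + 11·(-700) = 100, so (300, -700) solves it.
The general solution is u = 300 + 11k, v = -700 − 26k; taking k = -27 gives the smaller pair u = 3, v = 2.
Check: 494·3 + 209·2 = 1482 + 418 = 1900. ✓

u = 3, v = 2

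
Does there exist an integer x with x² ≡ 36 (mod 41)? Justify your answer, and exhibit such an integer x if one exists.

Take x = 6. Then 6² = 36, and since 0 ≤ 36 < 41 this is already reduced: 6² ≡ 36 (mod 41).

x = 6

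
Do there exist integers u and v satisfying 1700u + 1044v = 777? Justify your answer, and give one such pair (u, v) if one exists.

Any value of 1700u + 1044v is a multiple of gcd(1700, 1044) = 4.
But 777 is not a multiple of 4 (it leaves remainder 1).
Therefore 1700u + 1044v = 777 has no solution in integers.

There are no such integers.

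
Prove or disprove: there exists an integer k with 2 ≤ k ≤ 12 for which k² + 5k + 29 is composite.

k = 11

At k = 11: 11² + 5·11 + 29 = 205 = 5·41, which is composite.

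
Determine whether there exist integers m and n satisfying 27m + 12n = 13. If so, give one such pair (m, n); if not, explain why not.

gcd(27, 12) = 3, so every integer of the form 27m + 12n is a multiple of 3.
However 13 leaves remainder 1 on division by 3.
Hence no integers m, n satisfy the equation.

No, no such integers exist.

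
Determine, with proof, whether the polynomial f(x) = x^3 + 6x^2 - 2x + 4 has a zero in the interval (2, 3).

No.

The endpoint values f(2) = 32 and f(3) = 79 are both positive. Claim: f(x) > 0 for every x in (2, 3).
Shift to the endpoint 2: with x = 2 + u (0 < u < 1), one computes f(2 + u) = u^3 + 12u^2 + 34u + 32.
The nonzero coefficients here are all positive, so for u > 0 every term is positive (or zero), and the constant term 32 is strictly positive.
Therefore f(x) > 0 throughout (2, 3), and f has no zero there.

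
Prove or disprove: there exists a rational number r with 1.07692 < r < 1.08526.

Scale by 12: the interval becomes (12.92304, 13.02312), which contains the integer 13.
Dividing back, 1.07692 < 13/12 < 1.08526, and 13/12 is rational.

r = 13/12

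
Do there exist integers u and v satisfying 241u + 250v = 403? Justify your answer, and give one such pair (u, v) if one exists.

Since gcd(241, 250) = 1, every integer is an integer combination of 241 and 250.
Euclidean algorithm: 250 = 1·241 + 9, 241 = 26·9 + 7, 9 = 1·7 + 2, 7 = 3·2 + 1, 2 = 2·1 + 0.
Unwinding: 1 = 7 − 3·2 = 7 − 3·(9 − 1·7) = −3·9 + 4·7 = −3·9 + 4·(241 − 26·9) = 4·241 − 107·9 = 4·241 − 107·(250 − 1·241) = −107·250 + 111·241, i.e. 241·111 + 250·(-107) = 1.
Times 403: 241·44733 + 250·(-43121) = 403, so (44733, -43121) solves it.
Subtracting 178·250 from u and adding 178·241 to v gives the tidier solution (233, -223).
Check: 241·233 + 250·(-223) = 56153 − 55750 = 403. ✓

u = 233, v = -223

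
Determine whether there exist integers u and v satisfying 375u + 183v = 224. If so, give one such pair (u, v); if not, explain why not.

There are no such integers.

gcd(375, 183) = 3, so every integer of the form 375u + 183v is a multiple of 3.
But 224 is not a multiple of 3 (it leaves remainder 2).
So the equation is unsolvable over ℤ.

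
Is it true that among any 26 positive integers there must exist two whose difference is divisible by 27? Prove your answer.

No, the set {20, 21, 22, 23, 24, 25, 26, 27, 28, 29, 30, 31, 32, 33, 34, 35, 36, 37, 38, 39, 40, 41, 42, 43, 44, 45} is a counterexample.

Try 26 consecutive integers, 20, 21, …, 45. Their remainders mod 27 are 20, 21, 22, 23, 24, 25, 26, 0, 1, 2, 3, 4, 5, 6, 7, 8, 9, 10, 11, 12, 13, 14, 15, 16, 17, 18 — pairwise different, as any 26 ≤ 27 consecutive integers have distinct residues.
Any two of them differ by at most 25 < 27 and by at least 1, so no difference is a multiple of 27.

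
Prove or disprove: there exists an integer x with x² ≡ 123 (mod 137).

Take x = 64. Then 64² = 4096 = 29·137 + 123, so 64² ≡ 123 (mod 137).

x = 64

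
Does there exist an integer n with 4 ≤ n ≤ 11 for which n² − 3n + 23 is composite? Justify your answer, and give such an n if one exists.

n = 10

At n = 10: 10² − 3·10 + 23 = 93 = 3·31, which is composite.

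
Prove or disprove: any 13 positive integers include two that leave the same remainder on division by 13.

Consider the 13 integers 2, 3, …, 14. They lie in distinct residue classes modulo 13, since 13 ≤ 13.
So no two of them leave the same remainder on division by 13; the claim fails for this set.

No, the set {2, 3, 4, 5, 6, 7, 8, 9, 10, 11, 12, 13, 14} is a counterexample.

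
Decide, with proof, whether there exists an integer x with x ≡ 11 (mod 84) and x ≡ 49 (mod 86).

x = 2027

The moduli are not coprime: gcd(84, 86) = 2. Compatibility requires 2 ∣ (49 − 11) = 38, which holds, so solutions exist.
Put x = 11 + 84t, so we need 84t ≡ 38 (mod 86), equivalently (divide by 2) 42t ≡ 19 (mod 43).
Note 42·42 = 1764 ≡ 1 (mod 43) (as 1764 − 1 = 41·43), so 42⁻¹ ≡ 42.
Multiplying by 42: t ≡ 42·19 = 798 ≡ 24 (mod 43).
Then x = 11 + 84·24 = 2027.
Check: 2027 mod 84 = 11, 2027 mod 86 = 49. ✓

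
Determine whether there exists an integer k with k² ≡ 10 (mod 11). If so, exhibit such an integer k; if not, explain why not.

Computing k² mod 11 for k = 0, 1, …, 5 (enough, by the symmetry k ↦ 11 − k) gives 0, 1, 4, 9, 5, 3.
The set of squares mod 11 is therefore {0, 1, 3, 4, 5, 9}, which does not contain 10.
Therefore k² ≡ 10 (mod 11) has no solution.

No, no such integer exists.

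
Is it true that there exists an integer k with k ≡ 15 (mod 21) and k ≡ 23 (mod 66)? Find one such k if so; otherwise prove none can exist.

Reduce both congruences modulo 3, which divides 21 and 66: they say k ≡ 15 (mod 3) and k ≡ 23 (mod 3).
However 15 ≡ 0 and 23 ≡ 2 (mod 3), and 0 ≠ 2.
So no integer satisfies both congruences.

No such integer exists.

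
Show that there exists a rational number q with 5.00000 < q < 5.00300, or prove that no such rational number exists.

q = 1671/334

Scale by 334: the interval becomes (1670.00000, 1671.00200), which contains the integer 1671.
Hence 1671/334 is a rational number with 5.00000 < 1671/334 < 5.00300.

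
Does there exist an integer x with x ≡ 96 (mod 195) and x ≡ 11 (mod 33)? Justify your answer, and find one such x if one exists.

No, no such integer exists.

Both moduli are multiples of 3 = gcd(195, 33), so any solution would satisfy x ≡ 96 and x ≡ 11 modulo 3 simultaneously.
These are incompatible: 96 − 11 = 85 is not divisible by 3.
So no integer satisfies both congruences.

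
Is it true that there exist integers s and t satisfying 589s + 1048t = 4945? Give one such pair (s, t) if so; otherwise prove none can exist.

s = 197, t = -106

Since gcd(589, 1048) = 1, every integer is an integer combination of 589 and 1048.
Run the Euclidean algorithm on 1048 and 589: 1048 = 1·589 + 459, 589 = 1·459 + 130, 459 = 3·130 + 69, 130 = 1·69 + 61, 69 = 1·61 + 8, 61 = 7·8 + 5, 8 = 1·5 + 3, 5 = 1·3 + 2, 3 = 1·2 + 1, 2 = 2·1 + 0.
Unwinding: 1 = 3 − 1·2 = 3 − (5 − 1·3) = −5 + 2·3 = −5 + 2·(8 − 1·5) = 2·8 − 3·5 = 2·8 − 3·(61 − 7·8) = −3·61 + 23·8 = −3·61 + 23·(69 − 1·61) = 23·69 − 26·61 = 23·69 − 26·(130 − 1·69) = −26·130 + 49·69 = −26·130 + 49·(459 − 3·130) = 49·459 − 173·130 = 49·459 − 173·(589 − 1·459) = −173·589 + 222·459 = −173·589 + 222·(1048 − 1·589) = 222·1048 − 395·589, i.e. 589·(-395) + 1048·222 = 1.
Scaling by 4945 gives the particular solution (s, t) = (-1953275, 1097790).
Shifting by a multiple of (1048, −589) keeps it a solution: s = -1953275 + 1864·1048 = 197, t = 1097790 − 1864·589 = -106.
Check: 589·197 + 1048·(-106) = 116033 − 111088 = 4945. ✓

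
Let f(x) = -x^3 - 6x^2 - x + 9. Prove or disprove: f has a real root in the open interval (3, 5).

f(3) = -75 and f(5) = -271, both negative, so a sign-change argument is unavailable; we show f keeps this sign on the whole interval.
Shift to the endpoint 3: with x = 3 + u (0 < u < 2), one computes f(3 + u) = -u^3 - 15u^2 - 64u - 75.
All 4 nonzero coefficients of this polynomial in u are negative; hence for u > 0 the value is a sum of negative terms (the constant -75 among them).
So f is strictly negative on (3, 5); no root exists in the interval.

No such root exists.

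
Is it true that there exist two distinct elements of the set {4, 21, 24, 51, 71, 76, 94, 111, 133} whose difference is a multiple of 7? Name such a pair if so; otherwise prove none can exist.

The pair (21, 133) works.

21 mod 7 = 0 and 133 mod 7 = 0, so 133 − 21 = 112 = 16·7.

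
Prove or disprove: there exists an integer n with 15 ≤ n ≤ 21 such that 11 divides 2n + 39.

Scanning upward from n = 15 gives 69, 71, 73, 75, none divisible by 11. n = 19 works, since 2·19 + 39 = 77 = 7·11.

n = 19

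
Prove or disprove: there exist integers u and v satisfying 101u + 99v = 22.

u = 11, v = -11

101 and 99 are coprime, so 101u + 99v ranges over all of ℤ.
Run the Euclidean algorithm on 101 and 99: 101 = 1·99 + 2, 99 = 49·2 + 1, 2 = 2·1 + 0.
Unwinding: 1 = 99 − 49·2 = 99 − 49·(101 − 1·99) = −49·101 + 50·99, i.e. 101·(-49) + 99·50 = 1.
Multiplying through by 22: u = (-49)·22 = -1078, v = 50·22 = 1100 is a solution.
Shifting by a multiple of (99, −101) keeps it a solution: u = -1078 + 11·99 = 11, v = 1100 − 11·101 = -11.
Indeed 101·11 + 99·(-11) = 1111 − 1089 = 22.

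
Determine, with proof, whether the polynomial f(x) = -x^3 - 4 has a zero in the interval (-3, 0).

Yes, f has a root in the interval.

f(-3) = 23 and f(0) = -4, which have opposite signs.
Since f is a polynomial it is continuous on [-3, 0].
By the Intermediate Value Theorem f must vanish at some point of (-3, 0).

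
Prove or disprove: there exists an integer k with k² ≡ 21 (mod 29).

No, no such integer exists.

29 is prime, so by Euler's criterion 21 is a square mod 29 iff 21^((29−1)/2) = 21^14 ≡ 1 (mod 29).
Repeated squaring mod 29: 21^2 = 441 ≡ 6; 21^4 ≡ 6² = 36 ≡ 7; 21^8 ≡ 7² = 49 ≡ 20.
Since 14 = 8 + 4 + 2, 21^14 ≡ 20 · 7 · 6; multiplying out mod 29: 20·7 = 140 ≡ 24, then 24·6 = 144 ≡ 28. Thus 21^14 ≡ 28 ≡ −1 (mod 29).
By Euler's criterion 21 is a quadratic non-residue mod 29: no k satisfies k² ≡ 21 (mod 29).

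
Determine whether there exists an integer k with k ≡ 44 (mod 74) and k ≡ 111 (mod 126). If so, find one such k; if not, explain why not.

There is no such integer.

Both moduli are multiples of 2 = gcd(74, 126), so any solution would satisfy k ≡ 44 and k ≡ 111 modulo 2 simultaneously.
These are incompatible: 44 − 111 = -67 is not divisible by 2.
Hence the system has no solution.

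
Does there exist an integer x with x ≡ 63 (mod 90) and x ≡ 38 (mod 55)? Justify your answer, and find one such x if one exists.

x = 423

The moduli are not coprime: gcd(90, 55) = 5. Compatibility requires 5 ∣ (38 − 63) = -25, which holds, so solutions exist.
Step through x = 63, 63 + 90, 63 + 2·90, …: the values 63, 153, 243, 333, 423 reduce mod 55 to 8, 43, 23, 3, 38. The value 423 hits 38.
Verify: 423 = 4·90 + 63 and 423 = 7·55 + 38. ✓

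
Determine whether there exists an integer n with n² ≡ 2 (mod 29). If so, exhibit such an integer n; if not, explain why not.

29 is prime, so by Euler's criterion 2 is a square mod 29 iff 2^((29−1)/2) = 2^14 ≡ 1 (mod 29).
Repeated squaring mod 29: 2^2 = 4 ≡ 4; 2^4 ≡ 4² = 16 ≡ 16; 2^8 ≡ 16² = 256 ≡ 24.
Since 14 = 8 + 4 + 2, 2^14 ≡ 24 · 16 · 4; multiplying out mod 29: 24·16 = 384 ≡ 7, then 7·4 = 28 ≡ 28. Thus 2^14 ≡ 28 ≡ −1 (mod 29).
The value −1 means 2 is a non-residue modulo 29, so n² ≡ 2 (mod 29) is impossible.

There is no such integer.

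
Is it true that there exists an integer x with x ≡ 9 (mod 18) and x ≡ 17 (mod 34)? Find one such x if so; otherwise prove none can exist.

gcd(18, 34) = 2. A simultaneous solution exists iff 9 ≡ 17 (mod 2); here 9 mod 2 = 1 = 17 mod 2, so it does.
Write x = 9 + 18t. Then 18t ≡ 17 − 9 ≡ 8 (mod 34); dividing through by 2 gives 9t ≡ 4 (mod 17).
Since 9·2 = 18 = 1·17 + 1, the inverse of 9 mod 17 is 2.
Multiplying by 2: t ≡ 2·4 = 8 (mod 17).
Then x = 9 + 18·8 = 153.
Verify: 153 = 8·18 + 9 and 153 = 4·34 + 17. ✓

x = 153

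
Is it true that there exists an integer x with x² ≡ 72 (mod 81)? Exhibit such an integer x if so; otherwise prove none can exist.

Work modulo the divisor 27 of 81. If x² ≡ 72 (mod 81) then x² ≡ 18 (mod 27).
Computing x² mod 27 for x = 0, 1, …, 13 (enough, by the symmetry x ↦ 27 − x) gives 0, 1, 4, 9, 16, 25, 9, 22, 10, 0, 19, 13, 9, 7.
The set of squares mod 27 is therefore {0, 1, 4, 7, 9, 10, 13, 16, 19, 22, 25}, which does not contain 18.
Therefore x² ≡ 72 (mod 81) has no solution.

No such integer exists.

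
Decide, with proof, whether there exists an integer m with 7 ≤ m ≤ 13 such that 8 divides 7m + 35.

m = 11

Scanning upward from m = 7 gives 84, 91, 98, 105, none divisible by 8. Try m = 11: 7·11 + 35 = 112 = 14·8, which is divisible by 8.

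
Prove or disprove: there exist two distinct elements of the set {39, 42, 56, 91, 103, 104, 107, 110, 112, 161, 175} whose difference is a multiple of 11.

Residues mod 11: 39↦6, 42↦9, 56↦1, 91↦3, 103↦4, 104↦5, 107↦8, 110↦0, 112↦2, 161↦7, 175↦10.
No residue repeats among the 11 elements, so no pair has difference ≡ 0 (mod 11).

There is no such pair.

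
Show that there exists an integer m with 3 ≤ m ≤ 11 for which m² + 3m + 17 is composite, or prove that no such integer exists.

m = 5

At m = 5: 5² + 3·5 + 17 = 57 = 3·19, which is composite.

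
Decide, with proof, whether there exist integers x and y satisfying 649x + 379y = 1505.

x = 167, y = -282

Since gcd(649, 379) = 1, every integer is an integer combination of 649 and 379.
Dividing repeatedly: 649 = 1·379 + 270, 379 = 1·270 + 109, 270 = 2·109 + 52, 109 = 2·52 + 5, 52 = 10·5 + 2, 5 = 2·2 + 1, 2 = 2·1 + 0.
Working back up the chain: 1 = 5 − 2·2 = 5 − 2·(52 − 10·5) = −2·52 + 21·5 = −2·52 + 21·(109 − 2·52) = 21·109 − 44·52 = 21·109 − 44·(270 − 2·109) = −44·270 + 109·109 = −44·270 + 109·(379 − 1·270) = 109·379 − 153·270 = 109·379 − 153·(649 − 1·379) = −153·649 + 262·379. So 649·(-153) + 379·262 = 1.
Multiplying through by 1505: x = (-153)·1505 = -230265, y = 262·1505 = 394310 is a solution.
Shifting by a multiple of (379, −649) keeps it a solution: x = -230265 + 608·379 = 167, y = 394310 − 608·649 = -282.
Indeed 649·167 + 379·(-282) = 108383 − 106878 = 1505.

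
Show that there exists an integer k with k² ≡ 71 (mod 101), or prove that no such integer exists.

k = 24

k = 24 works: 24² = 576, and 576 − 71 = 505 = 5·101.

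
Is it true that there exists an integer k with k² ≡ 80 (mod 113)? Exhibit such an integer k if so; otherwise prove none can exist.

No such integer exists.

Apply Euler's criterion with the prime 113: 80 is a quadratic residue iff 80^56 ≡ 1 (mod 113), and a non-residue iff it is ≡ −1.
Repeated squaring mod 113: 80^2 = 6400 ≡ 72; 80^4 ≡ 72² = 5184 ≡ 99; 80^8 ≡ 99² = 9801 ≡ 83; 80^16 ≡ 83² = 6889 ≡ 109; 80^32 ≡ 109² = 11881 ≡ 16.
Since 56 = 32 + 16 + 8, 80^56 ≡ 16 · 109 · 83; multiplying out mod 113: 16·109 = 1744 ≡ 49, then 49·83 = 4067 ≡ 112. Thus 80^56 ≡ 112 ≡ −1 (mod 113).
By Euler's criterion 80 is a quadratic non-residue mod 113: no k satisfies k² ≡ 80 (mod 113).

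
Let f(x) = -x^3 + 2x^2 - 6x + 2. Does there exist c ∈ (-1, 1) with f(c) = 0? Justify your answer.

f(-1) = 11 and f(1) = -3, which have opposite signs.
As a polynomial, f is continuous on every closed interval.
The Intermediate Value Theorem then guarantees some c ∈ (-1, 1) with f(c) = 0.

Yes, such a c exists.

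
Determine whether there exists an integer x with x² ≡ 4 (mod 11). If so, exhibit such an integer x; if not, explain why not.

Take x = 9. Then 9² = 81 = 7·11 + 4, so 9² ≡ 4 (mod 11).

x = 9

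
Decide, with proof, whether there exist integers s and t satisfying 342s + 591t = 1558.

Both 342 and 591 are divisible by gcd(342, 591) = 3, hence so is any combination 342s + 591t.
However 1558 leaves remainder 1 on division by 3.
Therefore 342s + 591t = 1558 has no solution in integers.

There are no such integers.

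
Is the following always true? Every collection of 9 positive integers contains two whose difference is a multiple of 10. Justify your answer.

Try 9 consecutive integers, 5, 6, …, 13. Their remainders mod 10 are 5, 6, 7, 8, 9, 0, 1, 2, 3 — pairwise different, as any 9 ≤ 10 consecutive integers have distinct residues.
No two share a residue, so no pair has difference divisible by 10; the claim fails for this set.

No, the set {5, 6, 7, 8, 9, 10, 11, 12, 13} is a counterexample.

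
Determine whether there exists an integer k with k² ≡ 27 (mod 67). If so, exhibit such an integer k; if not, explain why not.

No such integer exists.

67 is prime, so by Euler's criterion 27 is a square mod 67 iff 27^((67−1)/2) = 27^33 ≡ 1 (mod 67).
Squaring successively (mod 67): 27^2 = 729 ≡ 59; 27^4 ≡ 59² = 3481 ≡ 64; 27^8 ≡ 64² = 4096 ≡ 9; 27^16 ≡ 9² = 81 ≡ 14; 27^32 ≡ 14² = 196 ≡ 62.
Since 33 = 32 + 1, 27^33 ≡ 62 · 27; multiplying out mod 67: 62·27 = 1674 ≡ 66. Thus 27^33 ≡ 66 ≡ −1 (mod 67).
By Euler's criterion 27 is a quadratic non-residue mod 67: no k satisfies k² ≡ 27 (mod 67).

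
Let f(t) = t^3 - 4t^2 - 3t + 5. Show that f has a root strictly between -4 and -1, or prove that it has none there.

Such a root exists.

f(-4) = -111 and f(-1) = 3, which have opposite signs.
f is continuous everywhere (it is a polynomial), in particular on [-4, -1].
By the Intermediate Value Theorem f must vanish at some point of (-4, -1).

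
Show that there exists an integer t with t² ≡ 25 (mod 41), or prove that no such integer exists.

Take t = 5. Then 5² = 25, and since 0 ≤ 25 < 41 this is already reduced: 5² ≡ 25 (mod 41).

t = 5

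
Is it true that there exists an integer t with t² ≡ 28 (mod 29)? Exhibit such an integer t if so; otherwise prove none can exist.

t = 17

t = 17 works: 17² = 289, and 289 − 28 = 261 = 9·29.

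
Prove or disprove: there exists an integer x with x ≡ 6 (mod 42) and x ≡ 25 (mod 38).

gcd(42, 38) = 2. If x ≡ 6 (mod 42) and x ≡ 25 (mod 38), then x ≡ 6 (mod 2) and x ≡ 25 (mod 2).
But 6 mod 2 = 0 while 25 mod 2 = 1, a contradiction.
Therefore no such x exists.

No, no such integer exists.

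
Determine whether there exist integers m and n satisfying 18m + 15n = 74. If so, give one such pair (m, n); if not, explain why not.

gcd(18, 15) = 3, so every integer of the form 18m + 15n is a multiple of 3.
But 74 is not a multiple of 3 (it leaves remainder 2).
Therefore 18m + 15n = 74 has no solution in integers.

There are no such integers.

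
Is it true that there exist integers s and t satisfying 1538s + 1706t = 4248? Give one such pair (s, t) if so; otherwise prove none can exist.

Since gcd(1538, 1706) = 2 and 4248 = 2·2124, Bézout's identity guarantees a solution.
Dividing through by 2 reduces the equation to 769s + 853t = 2124.
Dividing repeatedly: 853 = 1·769 + 84, 769 = 9·84 + 13, 84 = 6·13 + 6, 13 = 2·6 + 1, 6 = 6·1 + 0.
Working back up the chain: 1 = 13 − 2·6 = 13 − 2·(84 − 6·13) = −2·84 + 13·13 = −2·84 + 13·(769 − 9·84) = 13·769 − 119·84 = 13·769 − 119·(853 − 1·769) = −119·853 + 132·769. So 769·132 + 853·(-119) = 1.
Scaling by 2124 gives the particular solution (s, t) = (280368, -252756).
The general solution is s = 280368 + 853k, t = -252756 − 769k; taking k = -328 gives the smaller pair s = 584, t = -524.
Indeed 1538·584 + 1706·(-524) = 898192 − 893944 = 4248.

s = 584, t = -524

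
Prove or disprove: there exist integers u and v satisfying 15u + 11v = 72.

u = 7, v = -3

15 and 11 are coprime, so 15u + 11v ranges over all of ℤ.
Dividing repeatedly: 15 = 1·11 + 4, 11 = 2·4 + 3, 4 = 1·3 + 1, 3 = 3·1 + 0.
Back-substituting, 1 = 4 − 1·3 = 4 − (11 − 2·4) = −11 + 3·4 = −11 + 3·(15 − 1·11) = 3·15 − 4·11; that is, 15·3 + 11·(-4) = 1.
Scaling by 72 gives the particular solution (u, v) = (216, -288).
The general solution is u = 216 + 11k, v = -288 − 15k; taking k = -19 gives the smaller pair u = 7, v = -3.
Check: 15·7 + 11·(-3) = 105 − 33 = 72. ✓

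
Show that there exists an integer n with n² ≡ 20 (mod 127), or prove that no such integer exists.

No such integer exists.

127 is prime, so by Euler's criterion 20 is a square mod 127 iff 20^((127−1)/2) = 20^63 ≡ 1 (mod 127).
Squaring successively (mod 127): 20^2 = 400 ≡ 19; 20^4 ≡ 19² = 361 ≡ 107; 20^8 ≡ 107² = 11449 ≡ 19; 20^16 ≡ 19² = 361 ≡ 107; 20^32 ≡ 107² = 11449 ≡ 19.
Since 63 = 32 + 16 + 8 + 4 + 2 + 1, 20^63 ≡ 19 · 107 · 19 · 107 · 19 · 20; multiplying out mod 127: 19·107 = 2033 ≡ 1, then 1·19 = 19 ≡ 19, then 19·107 = 2033 ≡ 1, then 1·19 = 19 ≡ 19, then 19·20 = 380 ≡ 126. Thus 20^63 ≡ 126 ≡ −1 (mod 127).
The value −1 means 20 is a non-residue modulo 127, so n² ≡ 20 (mod 127) is impossible.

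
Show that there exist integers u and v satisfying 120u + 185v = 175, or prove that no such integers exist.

u = 3, v = -1

Every value of 120u + 185v is a multiple of gcd(120, 185) = 5; since 5 ∣ 175, solutions exist.
Dividing through by 5 reduces the equation to 24u + 37v = 35.
Euclidean algorithm: 37 = 1·24 + 13, 24 = 1·13 + 11, 13 = 1·11 + 2, 11 = 5·2 + 1, 2 = 2·1 + 0.
Unwinding: 1 = 11 − 5·2 = 11 − 5·(13 − 1·11) = −5·13 + 6·11 = −5·13 + 6·(24 − 1·13) = 6·24 − 11·13 = 6·24 − 11·(37 − 1·24) = −11·37 + 17·24, i.e. 24·17 + 37·(-11) = 1.
Multiplying through by 35: u = 17·35 = 595, v = (-11)·35 = -385 is a solution.
Subtracting 16·37 from u and adding 16·24 to v gives the tidier solution (3, -1).
Check: 120·3 + 185·(-1) = 360 − 185 = 175. ✓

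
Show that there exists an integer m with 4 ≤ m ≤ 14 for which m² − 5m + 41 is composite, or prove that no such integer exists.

m = 12

At m = 12: 12² − 5·12 + 41 = 125 = 5·25, which is composite.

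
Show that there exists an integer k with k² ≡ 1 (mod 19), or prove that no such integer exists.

k = 18

k = 18 works: 18² = 324, and 324 − 1 = 323 = 17·19.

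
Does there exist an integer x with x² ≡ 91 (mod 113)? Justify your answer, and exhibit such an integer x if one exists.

x = 54

x = 54 works: 54² = 2916, and 2916 − 91 = 2825 = 25·113.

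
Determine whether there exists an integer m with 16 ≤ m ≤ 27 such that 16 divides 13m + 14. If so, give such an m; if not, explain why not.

For m = 16, 17, …, 25 the values 222, 235, 248, 261, 274, 287, 300, 313, 326, 339 are not multiples of 16. Try m = 26: 13·26 + 14 = 352 = 22·16, which is divisible by 16.

m = 26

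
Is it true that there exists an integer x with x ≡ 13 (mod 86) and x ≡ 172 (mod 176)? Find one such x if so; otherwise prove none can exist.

Both moduli are multiples of 2 = gcd(86, 176), so any solution would satisfy x ≡ 13 and x ≡ 172 modulo 2 simultaneously.
However 13 ≡ 1 and 172 ≡ 0 (mod 2), and 1 ≠ 0.
Therefore no such x exists.

No such integer exists.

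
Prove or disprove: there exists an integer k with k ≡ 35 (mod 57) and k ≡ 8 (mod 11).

k = 206

The moduli 57 and 11 are coprime, so by the Chinese Remainder Theorem a unique solution modulo 627 exists.
Any solution of the first congruence is k = 35 + 57t; substituting into the second, 57t ≡ 8 − 35 ≡ 6 (mod 11).
57 ≡ 2 (mod 11), so this reads 2t ≡ 6 (mod 11). Note 2·6 = 12 ≡ 1 (mod 11) (as 12 − 1 = 1·11), so 2⁻¹ ≡ 6.
Multiplying by 6: t ≡ 6·6 = 36 ≡ 3 (mod 11).
Taking t = 3 gives k = 35 + 57·3 = 206.
Indeed 206 ≡ 35 (mod 57) and 206 ≡ 8 (mod 11).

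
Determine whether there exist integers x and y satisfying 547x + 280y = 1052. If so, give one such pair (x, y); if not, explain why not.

547 and 280 are coprime, so 547x + 280y ranges over all of ℤ.
Run the Euclidean algorithm on 547 and 280: 547 = 1·280 + 267, 280 = 1·267 + 13, 267 = 20·13 + 7, 13 = 1·7 + 6, 7 = 1·6 + 1, 6 = 6·1 + 0.
Back-substituting, 1 = 7 − 1·6 = 7 − (13 − 1·7) = −13 + 2·7 = −13 + 2·(267 − 20·13) = 2·267 − 41·13 = 2·267 − 41·(280 − 1·267) = −41·280 + 43·267 = −41·280 + 43·(547 − 1·280) = 43·547 − 84·280; that is, 547·43 + 280·(-84) = 1.
Multiplying through by 1052: x = 43·1052 = 45236, y = (-84)·1052 = -88368 is a solution.
Subtracting 161·280 from x and adding 161·547 to y gives the tidier solution (156, -301).
Indeed 547·156 + 280·(-301) = 85332 − 84280 = 1052.

x = 156, y = -301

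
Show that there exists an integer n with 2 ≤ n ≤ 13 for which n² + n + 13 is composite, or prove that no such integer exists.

n = 11

At n = 11: 11² + 11 + 13 = 145 = 5·29, which is composite.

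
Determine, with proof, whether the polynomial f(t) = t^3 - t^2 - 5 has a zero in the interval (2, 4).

f(2) = -1 and f(4) = 43, which have opposite signs.
f is continuous everywhere (it is a polynomial), in particular on [2, 4].
By the Intermediate Value Theorem f must vanish at some point of (2, 4).

Yes, f has a root in the interval.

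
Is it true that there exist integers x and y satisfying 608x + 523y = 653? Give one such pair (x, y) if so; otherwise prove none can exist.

x = 463, y = -537

608 and 523 are coprime, so 608x + 523y ranges over all of ℤ.
Euclidean algorithm: 608 = 1·523 + 85, 523 = 6·85 + 13, 85 = 6·13 + 7, 13 = 1·7 + 6, 7 = 1·6 + 1, 6 = 6·1 + 0.
Working back up the chain: 1 = 7 − 1·6 = 7 − (13 − 1·7) = −13 + 2·7 = −13 + 2·(85 − 6·13) = 2·85 − 13·13 = 2·85 − 13·(523 − 6·85) = −13·523 + 80·85 = −13·523 + 80·(608 − 1·523) = 80·608 − 93·523. So 608·80 + 523·(-93) = 1.
Multiplying through by 653: x = 80·653 = 52240, y = (-93)·653 = -60729 is a solution.
Subtracting 99·523 from x and adding 99·608 to y gives the tidier solution (463, -537).
Indeed 608·463 + 523·(-537) = 281504 − 280851 = 653.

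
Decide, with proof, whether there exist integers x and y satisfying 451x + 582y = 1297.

x = 541, y = -417

Since gcd(451, 582) = 1, every integer is an integer combination of 451 and 582.
Euclidean algorithm: 582 = 1·451 + 131, 451 = 3·131 + 58, 131 = 2·58 + 15, 58 = 3·15 + 13, 15 = 1·13 + 2, 13 = 6·2 + 1, 2 = 2·1 + 0.
Working back up the chain: 1 = 13 − 6·2 = 13 − 6·(15 − 1·13) = −6·15 + 7·13 = −6·15 + 7·(58 − 3·15) = 7·58 − 27·15 = 7·58 − 27·(131 − 2·58) = −27·131 + 61·58 = −27·131 + 61·(451 − 3·131) = 61·451 − 210·131 = 61·451 − 210·(582 − 1·451) = −210·582 + 271·451. So 451·271 + 582·(-210) = 1.
Multiplying through by 1297: x = 271·1297 = 351487, y = (-210)·1297 = -272370 is a solution.
Shifting by a multiple of (582, −451) keeps it a solution: x = 351487 − 603·582 = 541, y = -272370 + 603·451 = -417.
Check: 451·541 + 582·(-417) = 243991 − 242694 = 1297. ✓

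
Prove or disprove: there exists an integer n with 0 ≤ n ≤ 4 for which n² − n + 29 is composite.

At n = 3: 3² − 3 + 29 = 35 = 5·7, which is composite.

n = 3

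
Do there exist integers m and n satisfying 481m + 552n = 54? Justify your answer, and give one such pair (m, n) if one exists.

m = 318, n = -277

481 and 552 are coprime, so 481m + 552n ranges over all of ℤ.
Dividing repeatedly: 552 = 1·481 + 71, 481 = 6·71 + 55, 71 = 1·55 + 16, 55 = 3·16 + 7, 16 = 2·7 + 2, 7 = 3·2 + 1, 2 = 2·1 + 0.
Unwinding: 1 = 7 − 3·2 = 7 − 3·(16 − 2·7) = −3·16 + 7·7 = −3·16 + 7·(55 − 3·16) = 7·55 − 24·16 = 7·55 − 24·(71 − 1·55) = −24·71 + 31·55 = −24·71 + 31·(481 − 6·71) = 31·481 − 210·71 = 31·481 − 210·(552 − 1·481) = −210·552 + 241·481, i.e. 481·241 + 552·(-210) = 1.
Scaling by 54 gives the particular solution (m, n) = (13014, -11340).
The general solution is m = 13014 + 552k, n = -11340 − 481k; taking k = -23 gives the smaller pair m = 318, n = -277.
Check: 481·318 + 552·(-277) = 152958 − 152904 = 54. ✓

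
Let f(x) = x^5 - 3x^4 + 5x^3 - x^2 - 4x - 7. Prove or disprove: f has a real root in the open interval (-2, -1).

f has no root in that interval.

f(-2) = -123 and f(-1) = -13, both negative, so a sign-change argument is unavailable; we show f keeps this sign on the whole interval.
Substitute x = -1 − u, where 0 < u < 1 on the interval. Expanding, f(-1 − u) = -u^5 - 8u^4 - 27u^3 - 44u^2 - 30u - 13.
All 6 nonzero coefficients of this polynomial in u are negative; hence for u > 0 the value is a sum of negative terms (the constant -13 among them).
Therefore f(x) < 0 throughout (-2, -1), and f has no zero there.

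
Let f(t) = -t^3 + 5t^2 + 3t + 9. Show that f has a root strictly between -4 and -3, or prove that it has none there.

f has no root in that interval.

f(-4) = 141 and f(-3) = 72, both positive, so a sign-change argument is unavailable; we show f keeps this sign on the whole interval.
Substitute t = -3 − u, where 0 < u < 1 on the interval. Expanding, f(-3 − u) = u^3 + 14u^2 + 54u + 72.
The nonzero coefficients here are all positive, so for u > 0 every term is positive (or zero), and the constant term 72 is strictly positive.
Therefore f(t) > 0 throughout (-4, -3), and f has no zero there.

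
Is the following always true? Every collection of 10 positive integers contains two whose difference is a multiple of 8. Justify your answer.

Partition the integers by their residue mod 8; there are 8 classes.
Placing 10 integers into 8 classes, some class receives at least two — say a and b.
Equal remainders mean a − b ≡ 0 (mod 8), so 8 divides their difference.

True.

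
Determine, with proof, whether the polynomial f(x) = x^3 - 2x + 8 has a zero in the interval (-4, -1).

f(-4) = -48 and f(-1) = 9, which have opposite signs.
f is continuous everywhere (it is a polynomial), in particular on [-4, -1].
By the Intermediate Value Theorem, f takes the value 0 somewhere in the open interval.

Such a root exists.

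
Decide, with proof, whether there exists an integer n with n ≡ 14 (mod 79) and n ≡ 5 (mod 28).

The moduli 79 and 28 are coprime, so by the Chinese Remainder Theorem a unique solution modulo 2212 exists.
Any solution of the first congruence is n = 14 + 79t; substituting into the second, 79t ≡ 5 − 14 ≡ 19 (mod 28).
79 ≡ 23 (mod 28), so this reads 23t ≡ 19 (mod 28). Note 23·11 = 253 ≡ 1 (mod 28) (as 253 − 1 = 9·28), so 23⁻¹ ≡ 11.
Multiplying by 11: t ≡ 11·19 = 209 ≡ 13 (mod 28).
With t = 13: n = 14 + 79·13 = 1041.
Check: 1041 mod 79 = 14, 1041 mod 28 = 5. ✓

n = 1041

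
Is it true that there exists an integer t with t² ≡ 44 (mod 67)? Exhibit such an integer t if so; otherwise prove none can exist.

67 is prime, so by Euler's criterion 44 is a square mod 67 iff 44^((67−1)/2) = 44^33 ≡ 1 (mod 67).
Squaring successively (mod 67): 44^2 = 1936 ≡ 60; 44^4 ≡ 60² = 3600 ≡ 49; 44^8 ≡ 49² = 2401 ≡ 56; 44^16 ≡ 56² = 3136 ≡ 54; 44^32 ≡ 54² = 2916 ≡ 35.
Since 33 = 32 + 1, 44^33 ≡ 35 · 44; multiplying out mod 67: 35·44 = 1540 ≡ 66. Thus 44^33 ≡ 66 ≡ −1 (mod 67).
The value −1 means 44 is a non-residue modulo 67, so t² ≡ 44 (mod 67) is impossible.

There is no such integer.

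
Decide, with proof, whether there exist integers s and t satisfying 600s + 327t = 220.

Both 600 and 327 are divisible by gcd(600, 327) = 3, hence so is any combination 600s + 327t.
But 220 = 3·73 + 1, so 3 ∤ 220.
Therefore 600s + 327t = 220 has no solution in integers.

No, no such integers exist.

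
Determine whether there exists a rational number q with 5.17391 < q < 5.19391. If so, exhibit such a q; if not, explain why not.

q = 57/11

Look for a denominator N such that an integer falls strictly between N·5.17391 and N·5.19391. N = 11 works: 11·5.17391 = 56.91301 < 57 < 57.13301 = 11·5.19391.
So q = 57/11 works: it is a ratio of integers, and dividing 11·5.17391 < 57 < 11·5.19391 through by 11 gives 5.17391 < 57/11 < 5.19391.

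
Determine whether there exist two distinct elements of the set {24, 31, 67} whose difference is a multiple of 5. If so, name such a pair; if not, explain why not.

Two integers differ by a multiple of 5 exactly when they have the same residue mod 5. The residues are 24↦4, 31↦1, 67↦2.
All 3 residues are distinct, so no two elements differ by a multiple of 5.

No, no such pair exists.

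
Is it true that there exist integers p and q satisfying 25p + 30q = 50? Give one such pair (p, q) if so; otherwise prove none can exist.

gcd(25, 30) = 5, and 5 divides 50, so integer solutions exist.
Dividing through by 5 reduces the equation to 5p + 6q = 10.
Run the Euclidean algorithm on 6 and 5: 6 = 1·5 + 1, 5 = 5·1 + 0.
Back-substituting, 1 = 6 − 1·5; that is, 5·(-1) + 6·1 = 1.
Multiplying through by 10: p = (-1)·10 = -10, q = 1·10 = 10 is a solution.
Shifting by a multiple of (6, −5) keeps it a solution: p = -10 + 2·6 = 2, q = 10 − 2·5 = 0.
Check: 25·2 + 30·0 = 50 + 0 = 50. ✓

p = 2, q = 0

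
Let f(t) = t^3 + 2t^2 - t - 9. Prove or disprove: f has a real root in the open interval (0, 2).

f(0) = -9 and f(2) = 5, which have opposite signs.
As a polynomial, f is continuous on every closed interval.
By the Intermediate Value Theorem f must vanish at some point of (0, 2).

Yes, f has a root in the interval.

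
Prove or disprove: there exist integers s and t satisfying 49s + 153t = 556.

Since gcd(49, 153) = 1, every integer is an integer combination of 49 and 153.
Euclidean algorithm: 153 = 3·49 + 6, 49 = 8·6 + 1, 6 = 6·1 + 0.
Unwinding: 1 = 49 − 8·6 = 49 − 8·(153 − 3·49) = −8·153 + 25·49, i.e. 49·25 + 153·(-8) = 1.
Scaling by 556 gives the particular solution (s, t) = (13900, -4448).
Subtracting 90·153 from s and adding 90·49 to t gives the tidier solution (130, -38).
Indeed 49·130 + 153·(-38) = 6370 − 5814 = 556.

s = 130, t = -38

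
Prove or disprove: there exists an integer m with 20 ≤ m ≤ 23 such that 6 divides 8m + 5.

No, no such integer m in that range exists.

The values of 8m + 5 for m = 20, 21, 22, 23 are 165, 173, 181, 189; reduced mod 6 these are 3, 5, 1, 3.
None is 0, so 6 never divides 8m + 5 on this range.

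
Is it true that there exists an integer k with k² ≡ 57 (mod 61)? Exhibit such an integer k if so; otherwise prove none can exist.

Take k = 39. Then 39² = 1521 = 24·61 + 57, so 39² ≡ 57 (mod 61).

k = 39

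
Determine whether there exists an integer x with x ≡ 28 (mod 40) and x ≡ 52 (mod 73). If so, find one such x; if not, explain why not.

Since 40 and 73 share no common factor, CRT says the pair of congruences has a solution (unique mod 2920).
Any solution of the first congruence is x = 28 + 40t; substituting into the second, 40t ≡ 52 − 28 ≡ 24 (mod 73).
Note 40·42 = 1680 ≡ 1 (mod 73) (as 1680 − 1 = 23·73), so 40⁻¹ ≡ 42.
Multiplying by 42: t ≡ 42·24 = 1008 ≡ 59 (mod 73).
Taking t = 59 gives x = 28 + 40·59 = 2388.
Indeed 2388 ≡ 28 (mod 40) and 2388 ≡ 52 (mod 73).

x = 2388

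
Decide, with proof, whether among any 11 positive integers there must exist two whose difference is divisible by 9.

Yes.

There are exactly 9 possible remainders on division by 9.
Placing 11 integers into 9 classes, some class receives at least two — say a and b.
Equal remainders mean a − b ≡ 0 (mod 9), so 9 divides their difference.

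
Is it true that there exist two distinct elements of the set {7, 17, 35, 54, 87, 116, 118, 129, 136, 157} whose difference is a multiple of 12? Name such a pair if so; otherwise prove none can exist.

No such pair exists.

Two integers differ by a multiple of 12 exactly when they have the same residue mod 12. The residues are 7↦7, 17↦5, 35↦11, 54↦6, 87↦3, 116↦8, 118↦10, 129↦9, 136↦4, 157↦1.
No residue repeats among the 10 elements, so no pair has difference ≡ 0 (mod 12).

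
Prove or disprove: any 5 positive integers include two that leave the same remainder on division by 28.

No; for instance {84, 85, 86, 87, 88} is a counterexample.

Consider the 5 integers 84, 85, …, 88. They lie in distinct residue classes modulo 28, since 5 ≤ 28.
So no two of them leave the same remainder on division by 28; the claim fails for this set.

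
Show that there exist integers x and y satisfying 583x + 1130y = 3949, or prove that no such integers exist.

Since gcd(583, 1130) = 1, every integer is an integer combination of 583 and 1130.
Euclidean algorithm: 1130 = 1·583 + 547, 583 = 1·547 + 36, 547 = 15·36 + 7, 36 = 5·7 + 1, 7 = 7·1 + 0.
Unwinding: 1 = 36 − 5·7 = 36 − 5·(547 − 15·36) = −5·547 + 76·36 = −5·547 + 76·(583 − 1·547) = 76·583 − 81·547 = 76·583 − 81·(1130 − 1·583) = −81·1130 + 157·583, i.e. 583·157 + 1130·(-81) = 1.
Scaling by 3949 gives the particular solution (x, y) = (619993, -319869).
The general solution is x = 619993 + 1130k, y = -319869 − 583k; taking k = -548 gives the smaller pair x = 753, y = -385.
Check: 583·753 + 1130·(-385) = 438999 − 435050 = 3949. ✓

x = 753, y = -385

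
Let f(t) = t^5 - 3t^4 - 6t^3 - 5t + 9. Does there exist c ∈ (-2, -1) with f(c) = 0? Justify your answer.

Such a root exists.

f(-2) = -13 and f(-1) = 16, which have opposite signs.
As a polynomial, f is continuous on every closed interval.
The Intermediate Value Theorem then guarantees some c ∈ (-2, -1) with f(c) = 0.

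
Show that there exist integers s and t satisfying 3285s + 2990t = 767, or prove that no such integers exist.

Any value of 3285s + 2990t is a multiple of gcd(3285, 2990) = 5.
But 767 = 5·153 + 2, so 5 ∤ 767.
So the equation is unsolvable over ℤ.

No such integers exist.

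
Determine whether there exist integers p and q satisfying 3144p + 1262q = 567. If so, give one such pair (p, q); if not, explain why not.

Both 3144 and 1262 are divisible by gcd(3144, 1262) = 2, hence so is any combination 3144p + 1262q.
However 567 leaves remainder 1 on division by 2.
Hence no integers p, q satisfy the equation.

No such integers exist.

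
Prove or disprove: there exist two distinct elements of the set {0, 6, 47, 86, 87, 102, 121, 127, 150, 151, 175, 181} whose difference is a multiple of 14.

Residues mod 14: 0↦0, 6↦6, 47↦5, 86↦2, 87↦3, 102↦4, 121↦9, 127↦1, 150↦10, 151↦11, 175↦7, 181↦13.
No residue repeats among the 12 elements, so no pair has difference ≡ 0 (mod 14).

No, no such pair exists.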